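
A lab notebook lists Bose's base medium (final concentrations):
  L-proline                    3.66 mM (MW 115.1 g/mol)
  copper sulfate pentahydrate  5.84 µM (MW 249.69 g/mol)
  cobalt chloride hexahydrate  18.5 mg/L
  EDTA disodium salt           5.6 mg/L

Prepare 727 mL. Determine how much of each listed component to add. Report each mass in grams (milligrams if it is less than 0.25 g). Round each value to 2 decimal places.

Working volume: 727 mL = 0.727 L.
L-proline: 3.66 mmol/L × 115.1 g/mol × 0.727 L ÷ 1000 = 0.31 g
copper sulfate pentahydrate: 5.84 µmol/L × 249.69 g/mol × 0.727 L ÷ 1000 = 1.06 mg
cobalt chloride hexahydrate: 18.5 mg/L × 0.727 L = 13.45 mg
EDTA disodium salt: 5.6 mg/L × 0.727 L = 4.07 mg

L-proline 0.31 g; copper sulfate pentahydrate 1.06 mg; cobalt chloride hexahydrate 13.45 mg; EDTA disodium salt 4.07 mg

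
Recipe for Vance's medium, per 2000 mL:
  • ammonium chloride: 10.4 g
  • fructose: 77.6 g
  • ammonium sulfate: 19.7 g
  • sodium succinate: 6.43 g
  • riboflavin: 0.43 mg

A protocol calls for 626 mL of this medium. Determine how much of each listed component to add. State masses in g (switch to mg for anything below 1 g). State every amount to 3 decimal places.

Ratio of target to recipe volume: 626 / 2000 = 0.313.
ammonium chloride: 10.4 g × (626 mL / 2000 mL) = 3.255 g
fructose: 77.6 g × (626 mL / 2000 mL) = 24.289 g
ammonium sulfate: 19.7 g × (626 mL / 2000 mL) = 6.166 g
sodium succinate: 6.43 g × (626 mL / 2000 mL) = 2.013 g
riboflavin: 0.43 mg × (626 mL / 2000 mL) = 0.135 mg

ammonium chloride 3.255 g; fructose 24.289 g; ammonium sulfate 6.166 g; sodium succinate 2.013 g; riboflavin 0.135 mg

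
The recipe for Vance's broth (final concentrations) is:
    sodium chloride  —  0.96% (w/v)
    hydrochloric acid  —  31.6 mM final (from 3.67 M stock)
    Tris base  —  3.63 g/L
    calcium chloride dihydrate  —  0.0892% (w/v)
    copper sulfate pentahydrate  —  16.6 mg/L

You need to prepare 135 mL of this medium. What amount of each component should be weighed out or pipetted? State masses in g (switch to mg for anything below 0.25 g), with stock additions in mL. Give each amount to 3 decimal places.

sodium chloride 1.296 g; hydrochloric acid 1.162 mL; Tris base 0.490 g; calcium chloride dihydrate 120.420 mg; copper sulfate pentahydrate 2.241 mg

Working volume: 135 mL = 0.135 L.
sodium chloride: 0.96 g per 100 mL × 135 mL ÷ 100 = 1.296 g
hydrochloric acid: C1V1 = C2V2 → 31.6 mM × 135 mL ÷ 3670 mM = 1.162 mL
Tris base: 3.63 g/L × 0.135 L = 0.490 g
calcium chloride dihydrate: 0.0892 g per 100 mL × 135 mL ÷ 100 = 0.12042 g = 120.420 mg
copper sulfate pentahydrate: 16.6 mg/L × 0.135 L = 2.241 mg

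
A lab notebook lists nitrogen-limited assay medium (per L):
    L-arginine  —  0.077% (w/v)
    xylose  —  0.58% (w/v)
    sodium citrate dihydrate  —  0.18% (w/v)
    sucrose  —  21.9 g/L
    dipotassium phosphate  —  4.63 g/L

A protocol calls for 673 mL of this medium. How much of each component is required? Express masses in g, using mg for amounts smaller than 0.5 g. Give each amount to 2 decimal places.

L-arginine 0.52 g; xylose 3.90 g; sodium citrate dihydrate 1.21 g; sucrose 14.74 g; dipotassium phosphate 3.12 g

Target volume = 673 mL = 0.673 L.
L-arginine: 0.077% w/v = 0.77 g/L → 0.77 × 0.673 L = 0.52 g
xylose: 0.58 g per 100 mL × 673 mL ÷ 100 = 3.90 g
sodium citrate dihydrate: 0.18 g per 100 mL × 673 mL ÷ 100 = 1.21 g
sucrose: 21.9 g/L × 0.673 L = 14.74 g
dipotassium phosphate: 4.63 g/L × 0.673 L = 3.12 g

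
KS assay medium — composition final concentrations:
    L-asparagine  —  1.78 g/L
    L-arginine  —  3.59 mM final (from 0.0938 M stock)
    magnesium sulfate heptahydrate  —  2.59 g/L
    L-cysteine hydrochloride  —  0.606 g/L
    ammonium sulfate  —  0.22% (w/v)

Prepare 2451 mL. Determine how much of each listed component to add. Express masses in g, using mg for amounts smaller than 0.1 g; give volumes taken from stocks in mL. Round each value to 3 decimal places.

Working volume: 2451 mL = 2.451 L.
L-asparagine: 1.78 g/L × 2.451 L = 4.363 g
L-arginine: dilute stock: 3.59 mM × 2451 mL ÷ 93.8 mM = 93.807 mL
magnesium sulfate heptahydrate: 2.59 g/L × 2.451 L = 6.348 g
L-cysteine hydrochloride: 0.606 g/L × 2.451 L = 1.485 g
ammonium sulfate: 0.22% w/v = 2.2 g/L → 2.2 × 2.451 L = 5.392 g

L-asparagine 4.363 g; L-arginine 93.807 mL; magnesium sulfate heptahydrate 6.348 g; L-cysteine hydrochloride 1.485 g; ammonium sulfate 5.392 g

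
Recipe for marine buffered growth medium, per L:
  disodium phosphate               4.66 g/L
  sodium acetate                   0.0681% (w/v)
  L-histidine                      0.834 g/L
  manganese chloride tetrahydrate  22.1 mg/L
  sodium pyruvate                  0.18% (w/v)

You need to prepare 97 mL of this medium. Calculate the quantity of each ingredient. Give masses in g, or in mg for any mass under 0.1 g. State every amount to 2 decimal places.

Scale factor relative to 1 L: 0.097.
disodium phosphate: 4.66 g/L × 0.097 L = 0.45 g
sodium acetate: 0.0681 g per 100 mL × 97 mL ÷ 100 = 0.066057 g = 66.06 mg
L-histidine: 0.834 g/L × 0.097 L = 0.080898 g = 80.90 mg
manganese chloride tetrahydrate: 22.1 mg/L × 0.097 L = 2.14 mg
sodium pyruvate: 0.18 g per 100 mL × 97 mL ÷ 100 = 0.17 g

disodium phosphate 0.45 g; sodium acetate 66.06 mg; L-histidine 80.90 mg; manganese chloride tetrahydrate 2.14 mg; sodium pyruvate 0.17 g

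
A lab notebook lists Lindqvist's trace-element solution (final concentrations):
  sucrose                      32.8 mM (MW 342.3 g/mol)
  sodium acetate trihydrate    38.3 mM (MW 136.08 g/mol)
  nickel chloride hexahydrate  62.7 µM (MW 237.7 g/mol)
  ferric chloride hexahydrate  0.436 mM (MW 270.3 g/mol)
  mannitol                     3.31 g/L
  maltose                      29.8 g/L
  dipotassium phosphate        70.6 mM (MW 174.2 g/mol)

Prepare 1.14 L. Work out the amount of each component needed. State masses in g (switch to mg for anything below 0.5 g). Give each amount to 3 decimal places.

sucrose 12.799 g; sodium acetate trihydrate 5.942 g; nickel chloride hexahydrate 16.990 mg; ferric chloride hexahydrate 134.350 mg; mannitol 3.773 g; maltose 33.972 g; dipotassium phosphate 14.020 g

Scale factor relative to 1 L: 1.14.
sucrose: 32.8 mmol/L × 342.3 g/mol × 1.14 L ÷ 1000 = 12.799 g
sodium acetate trihydrate: 38.3 mmol/L × 136.08 g/mol × 1.14 L ÷ 1000 = 5.942 g
nickel chloride hexahydrate: 62.7 µmol/L × 237.7 g/mol × 1.14 L ÷ 1000 = 16.990 mg
ferric chloride hexahydrate: 0.436 mmol/L × 270.3 mg/mmol × 1.14 L = 134.350 mg
mannitol: 3.31 g/L × 1.14 L = 3.773 g
maltose: 29.8 g/L × 1.14 L = 33.972 g
dipotassium phosphate: 70.6 mmol/L × 174.2 g/mol × 1.14 L ÷ 1000 = 14.020 g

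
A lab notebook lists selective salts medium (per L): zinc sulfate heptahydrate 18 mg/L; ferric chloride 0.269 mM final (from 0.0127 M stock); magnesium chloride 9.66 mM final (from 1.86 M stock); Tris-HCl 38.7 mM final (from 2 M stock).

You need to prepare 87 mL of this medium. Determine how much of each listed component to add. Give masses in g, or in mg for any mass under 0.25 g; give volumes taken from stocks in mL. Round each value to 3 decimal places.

zinc sulfate heptahydrate 1.566 mg; ferric chloride 1.843 mL; magnesium chloride 0.452 mL; Tris-HCl 1.683 mL

Working volume: 87 mL = 0.087 L.
zinc sulfate heptahydrate: 18 mg/L × 0.087 L = 1.566 mg
ferric chloride: C1V1 = C2V2 → 0.269 mM × 87 mL ÷ 12.7 mM = 1.843 mL
magnesium chloride: C1V1 = C2V2 → 9.66 mM × 87 mL ÷ 1860 mM = 0.452 mL
Tris-HCl: dilute stock: 38.7 mM × 87 mL ÷ 2000 mM = 1.683 mL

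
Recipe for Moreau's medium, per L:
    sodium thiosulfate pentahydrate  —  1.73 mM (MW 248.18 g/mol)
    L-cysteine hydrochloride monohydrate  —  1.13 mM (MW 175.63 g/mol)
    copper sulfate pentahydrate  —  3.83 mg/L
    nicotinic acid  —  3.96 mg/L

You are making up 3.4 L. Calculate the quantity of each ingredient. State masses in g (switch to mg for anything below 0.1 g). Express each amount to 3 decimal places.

Working volume: 3.4 L.
sodium thiosulfate pentahydrate: 1.73 mmol/L × 248.18 g/mol × 3.4 L ÷ 1000 = 1.460 g
L-cysteine hydrochloride monohydrate: 1.13 mmol/L × 175.63 g/mol × 3.4 L ÷ 1000 = 0.675 g
copper sulfate pentahydrate: 3.83 mg/L × 3.4 L = 13.022 mg
nicotinic acid: 3.96 mg/L × 3.4 L = 13.464 mg

sodium thiosulfate pentahydrate 1.460 g; L-cysteine hydrochloride monohydrate 0.675 g; copper sulfate pentahydrate 13.022 mg; nicotinic acid 13.464 mg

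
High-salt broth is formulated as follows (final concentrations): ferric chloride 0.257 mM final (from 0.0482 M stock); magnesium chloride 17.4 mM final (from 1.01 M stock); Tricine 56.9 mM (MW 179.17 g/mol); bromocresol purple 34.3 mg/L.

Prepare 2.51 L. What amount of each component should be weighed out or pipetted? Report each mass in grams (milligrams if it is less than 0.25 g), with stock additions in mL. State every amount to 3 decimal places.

Scale factor relative to 1 L: 2.51.
ferric chloride: dilute stock: 0.257 mM × 2510 mL ÷ 48.2 mM = 13.383 mL
magnesium chloride: V = C2·V2/C1 = 17.4 mM × 2510 mL ÷ 1010 mM = 43.242 mL
Tricine: 56.9 mmol/L × 179.17 g/mol × 2.51 L ÷ 1000 = 25.589 g
bromocresol purple: 34.3 mg/L × 2.51 L = 86.093 mg

ferric chloride 13.383 mL; magnesium chloride 43.242 mL; Tricine 25.589 g; bromocresol purple 86.093 mg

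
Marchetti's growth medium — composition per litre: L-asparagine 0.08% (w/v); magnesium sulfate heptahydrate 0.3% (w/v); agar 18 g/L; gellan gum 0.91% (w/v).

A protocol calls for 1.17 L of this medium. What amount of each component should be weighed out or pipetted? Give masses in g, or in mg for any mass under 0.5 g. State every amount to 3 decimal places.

Working volume: 1.17 L.
L-asparagine: 0.08 g per 100 mL × 1170 mL ÷ 100 = 0.936 g
magnesium sulfate heptahydrate: 0.3% w/v = 3 g/L → 3 × 1.17 L = 3.510 g
agar: 18 g/L × 1.17 L = 21.060 g
gellan gum: 0.91 g per 100 mL × 1170 mL ÷ 100 = 10.647 g

L-asparagine 0.936 g; magnesium sulfate heptahydrate 3.510 g; agar 21.060 g; gellan gum 10.647 g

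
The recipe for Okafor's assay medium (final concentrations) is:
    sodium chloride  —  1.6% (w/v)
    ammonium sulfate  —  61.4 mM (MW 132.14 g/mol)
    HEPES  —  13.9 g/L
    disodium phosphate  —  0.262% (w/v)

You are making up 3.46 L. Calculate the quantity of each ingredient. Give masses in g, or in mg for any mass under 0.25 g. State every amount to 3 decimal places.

Working volume: 3.46 L.
sodium chloride: 1.6 g per 100 mL × 3460 mL ÷ 100 = 55.360 g
ammonium sulfate: 61.4 mmol/L × 132.14 g/mol × 3.46 L ÷ 1000 = 28.072 g
HEPES: 13.9 g/L × 3.46 L = 48.094 g
disodium phosphate: 0.262 g per 100 mL × 3460 mL ÷ 100 = 9.065 g

sodium chloride 55.360 g; ammonium sulfate 28.072 g; HEPES 48.094 g; disodium phosphate 9.065 g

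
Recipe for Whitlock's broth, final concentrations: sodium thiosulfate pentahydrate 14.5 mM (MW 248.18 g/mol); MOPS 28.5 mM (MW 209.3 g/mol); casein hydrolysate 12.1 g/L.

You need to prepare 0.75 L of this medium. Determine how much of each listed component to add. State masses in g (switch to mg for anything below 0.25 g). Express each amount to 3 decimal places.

sodium thiosulfate pentahydrate 2.699 g; MOPS 4.474 g; casein hydrolysate 9.075 g

Scale factor relative to 1 L: 0.75.
sodium thiosulfate pentahydrate: 14.5 mmol/L × 248.18 g/mol × 0.75 L ÷ 1000 = 2.699 g
MOPS: 28.5 mmol/L × 209.3 g/mol × 0.75 L ÷ 1000 = 4.474 g
casein hydrolysate: 12.1 g/L × 0.75 L = 9.075 g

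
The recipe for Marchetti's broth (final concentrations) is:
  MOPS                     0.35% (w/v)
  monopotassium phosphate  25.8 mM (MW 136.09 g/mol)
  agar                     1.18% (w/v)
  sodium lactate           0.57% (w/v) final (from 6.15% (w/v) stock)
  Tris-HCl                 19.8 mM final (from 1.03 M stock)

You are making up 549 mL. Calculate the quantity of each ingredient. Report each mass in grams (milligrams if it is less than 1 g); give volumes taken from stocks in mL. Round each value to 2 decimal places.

MOPS 1.92 g; monopotassium phosphate 1.93 g; agar 6.48 g; sodium lactate 50.88 mL; Tris-HCl 10.55 mL

Scale factor relative to 1 L: 0.549.
MOPS: 0.35 g per 100 mL × 549 mL ÷ 100 = 1.92 g
monopotassium phosphate: 25.8 mmol/L × 136.09 g/mol × 0.549 L ÷ 1000 = 1.93 g
agar: 1.18% w/v = 11.8 g/L → 11.8 × 0.549 L = 6.48 g
sodium lactate: C1V1 = C2V2 → 0.57% ÷ 6.15% × 549 mL = 50.88 mL
Tris-HCl: dilute stock: 19.8 mM × 549 mL ÷ 1030 mM = 10.55 mL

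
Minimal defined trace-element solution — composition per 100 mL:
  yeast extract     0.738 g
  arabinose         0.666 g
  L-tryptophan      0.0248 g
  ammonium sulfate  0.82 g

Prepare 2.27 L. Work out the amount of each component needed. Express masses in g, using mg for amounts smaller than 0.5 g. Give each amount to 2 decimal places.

yeast extract 16.75 g; arabinose 15.12 g; L-tryptophan 0.56 g; ammonium sulfate 18.61 g

Ratio of target to recipe volume: 2270 / 100 = 22.7.
yeast extract: 0.738 g × (2270 mL / 100 mL) = 16.75 g
arabinose: 0.666 g × (2270 mL / 100 mL) = 15.12 g
L-tryptophan: 0.0248 g × (2270 mL / 100 mL) = 0.56 g
ammonium sulfate: 0.82 g × (2270 mL / 100 mL) = 18.61 g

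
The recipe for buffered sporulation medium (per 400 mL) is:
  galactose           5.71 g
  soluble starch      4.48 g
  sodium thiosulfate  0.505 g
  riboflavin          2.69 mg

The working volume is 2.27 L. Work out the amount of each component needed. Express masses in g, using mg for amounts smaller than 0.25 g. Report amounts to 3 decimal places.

galactose 32.404 g; soluble starch 25.424 g; sodium thiosulfate 2.866 g; riboflavin 15.266 mg

Scale factor = 2270 mL / 400 mL = 5.675.
galactose: 5.71 g × (2270 mL / 400 mL) = 32.404 g
soluble starch: 4.48 g × (2270 mL / 400 mL) = 25.424 g
sodium thiosulfate: 0.505 g × (2270 mL / 400 mL) = 2.866 g
riboflavin: 2.69 mg × (2270 mL / 400 mL) = 15.266 mg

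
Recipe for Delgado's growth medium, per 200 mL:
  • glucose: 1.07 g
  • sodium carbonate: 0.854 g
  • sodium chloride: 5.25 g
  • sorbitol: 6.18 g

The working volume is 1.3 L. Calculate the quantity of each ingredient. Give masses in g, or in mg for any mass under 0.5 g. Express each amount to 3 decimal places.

Scale factor = 1300 mL / 200 mL = 6.5.
glucose: 1.07 g × (1300 mL / 200 mL) = 6.955 g
sodium carbonate: 0.854 g × (1300 mL / 200 mL) = 5.551 g
sodium chloride: 5.25 g × (1300 mL / 200 mL) = 34.125 g
sorbitol: 6.18 g × (1300 mL / 200 mL) = 40.170 g

glucose 6.955 g; sodium carbonate 5.551 g; sodium chloride 34.125 g; sorbitol 40.170 g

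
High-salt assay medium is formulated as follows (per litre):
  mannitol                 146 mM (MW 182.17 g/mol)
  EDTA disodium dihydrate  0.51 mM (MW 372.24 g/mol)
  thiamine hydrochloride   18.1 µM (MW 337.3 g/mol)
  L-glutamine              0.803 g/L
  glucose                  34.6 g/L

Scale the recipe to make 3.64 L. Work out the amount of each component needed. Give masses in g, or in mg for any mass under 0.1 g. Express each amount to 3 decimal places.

Working volume: 3.64 L.
mannitol: 146 mmol/L × 182.17 g/mol × 3.64 L ÷ 1000 = 96.812 g
EDTA disodium dihydrate: 0.51 mmol/L × 372.24 g/mol × 3.64 L ÷ 1000 = 0.691 g
thiamine hydrochloride: 18.1 µmol/L × 337.3 g/mol × 3.64 L ÷ 1000 = 22.223 mg
L-glutamine: 0.803 g/L × 3.64 L = 2.923 g
glucose: 34.6 g/L × 3.64 L = 125.944 g

mannitol 96.812 g; EDTA disodium dihydrate 0.691 g; thiamine hydrochloride 22.223 mg; L-glutamine 2.923 g; glucose 125.944 g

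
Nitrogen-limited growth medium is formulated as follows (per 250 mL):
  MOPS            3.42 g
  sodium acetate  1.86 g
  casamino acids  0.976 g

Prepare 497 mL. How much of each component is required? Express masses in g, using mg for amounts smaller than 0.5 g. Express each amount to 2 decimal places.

Scale factor = 497 mL / 250 mL = 1.988.
MOPS: 3.42 g × (497 mL / 250 mL) = 6.80 g
sodium acetate: 1.86 g × (497 mL / 250 mL) = 3.70 g
casamino acids: 0.976 g × (497 mL / 250 mL) = 1.94 g

MOPS 6.80 g; sodium acetate 3.70 g; casamino acids 1.94 g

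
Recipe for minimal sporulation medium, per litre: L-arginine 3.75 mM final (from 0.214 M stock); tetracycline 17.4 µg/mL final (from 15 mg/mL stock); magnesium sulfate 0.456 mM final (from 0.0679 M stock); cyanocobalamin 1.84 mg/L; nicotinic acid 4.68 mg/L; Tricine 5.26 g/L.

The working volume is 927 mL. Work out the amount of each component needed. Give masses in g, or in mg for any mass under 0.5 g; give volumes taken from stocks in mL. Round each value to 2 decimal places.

Scale factor relative to 1 L: 0.927.
L-arginine: C1V1 = C2V2 → 3.75 mM × 927 mL ÷ 214 mM = 16.24 mL
tetracycline: V = C2·V2/C1 = 17.4 µg/mL × 927 mL ÷ 15000 µg/mL = 1.08 mL
magnesium sulfate: C1V1 = C2V2 → 0.456 mM × 927 mL ÷ 67.9 mM = 6.23 mL
cyanocobalamin: 1.84 mg/L × 0.927 L = 1.71 mg
nicotinic acid: 4.68 mg/L × 0.927 L = 4.34 mg
Tricine: 5.26 g/L × 0.927 L = 4.88 g

L-arginine 16.24 mL; tetracycline 1.08 mL; magnesium sulfate 6.23 mL; cyanocobalamin 1.71 mg; nicotinic acid 4.34 mg; Tricine 4.88 g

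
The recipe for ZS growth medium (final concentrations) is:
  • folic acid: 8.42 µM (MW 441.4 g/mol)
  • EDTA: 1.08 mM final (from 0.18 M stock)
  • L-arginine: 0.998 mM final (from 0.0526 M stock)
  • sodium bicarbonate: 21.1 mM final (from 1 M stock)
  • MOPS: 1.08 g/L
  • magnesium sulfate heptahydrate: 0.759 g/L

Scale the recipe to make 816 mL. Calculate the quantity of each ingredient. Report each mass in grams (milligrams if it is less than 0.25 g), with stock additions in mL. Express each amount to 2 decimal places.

folic acid 3.03 mg; EDTA 4.90 mL; L-arginine 15.48 mL; sodium bicarbonate 17.22 mL; MOPS 0.88 g; magnesium sulfate heptahydrate 0.62 g

Working volume: 816 mL = 0.816 L.
folic acid: 8.42 µmol/L × 441.4 g/mol × 0.816 L ÷ 1000 = 3.03 mg
EDTA: C1V1 = C2V2 → 1.08 mM × 816 mL ÷ 180 mM = 4.90 mL
L-arginine: V = C2·V2/C1 = 0.998 mM × 816 mL ÷ 52.6 mM = 15.48 mL
sodium bicarbonate: C1V1 = C2V2 → 21.1 mM × 816 mL ÷ 1000 mM = 17.22 mL
MOPS: 1.08 g/L × 0.816 L = 0.88 g
magnesium sulfate heptahydrate: 0.759 g/L × 0.816 L = 0.62 g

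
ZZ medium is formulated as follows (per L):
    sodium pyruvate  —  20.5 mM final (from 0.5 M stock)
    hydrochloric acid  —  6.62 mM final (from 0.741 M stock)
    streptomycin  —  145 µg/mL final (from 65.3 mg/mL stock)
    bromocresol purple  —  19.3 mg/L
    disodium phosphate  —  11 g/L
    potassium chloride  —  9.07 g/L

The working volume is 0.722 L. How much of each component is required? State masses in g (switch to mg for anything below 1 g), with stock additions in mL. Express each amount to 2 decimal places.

Working volume: 0.722 L.
sodium pyruvate: C1V1 = C2V2 → 20.5 mM × 722 mL ÷ 500 mM = 29.60 mL
hydrochloric acid: dilute stock: 6.62 mM × 722 mL ÷ 741 mM = 6.45 mL
streptomycin: dilute stock: 145 µg/mL × 722 mL ÷ 65300 µg/mL = 1.60 mL
bromocresol purple: 19.3 mg/L × 0.722 L = 13.93 mg
disodium phosphate: 11 g/L × 0.722 L = 7.94 g
potassium chloride: 9.07 g/L × 0.722 L = 6.55 g

sodium pyruvate 29.60 mL; hydrochloric acid 6.45 mL; streptomycin 1.60 mL; bromocresol purple 13.93 mg; disodium phosphate 7.94 g; potassium chloride 6.55 g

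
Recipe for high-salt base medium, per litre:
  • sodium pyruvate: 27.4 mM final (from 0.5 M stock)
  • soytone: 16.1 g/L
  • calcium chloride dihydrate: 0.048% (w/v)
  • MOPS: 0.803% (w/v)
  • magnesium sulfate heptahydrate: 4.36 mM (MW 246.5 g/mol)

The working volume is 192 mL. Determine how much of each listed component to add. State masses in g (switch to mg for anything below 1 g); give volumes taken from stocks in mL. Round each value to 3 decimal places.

sodium pyruvate 10.522 mL; soytone 3.091 g; calcium chloride dihydrate 92.160 mg; MOPS 1.542 g; magnesium sulfate heptahydrate 206.350 mg

Scale factor relative to 1 L: 0.192.
sodium pyruvate: dilute stock: 27.4 mM × 192 mL ÷ 500 mM = 10.522 mL
soytone: 16.1 g/L × 0.192 L = 3.091 g
calcium chloride dihydrate: 0.048% w/v = 0.48 g/L → 0.48 × 0.192 L = 0.09216 g = 92.160 mg
MOPS: 0.803 g per 100 mL × 192 mL ÷ 100 = 1.542 g
magnesium sulfate heptahydrate: 4.36 mmol/L × 246.5 mg/mmol × 0.192 L = 206.350 mg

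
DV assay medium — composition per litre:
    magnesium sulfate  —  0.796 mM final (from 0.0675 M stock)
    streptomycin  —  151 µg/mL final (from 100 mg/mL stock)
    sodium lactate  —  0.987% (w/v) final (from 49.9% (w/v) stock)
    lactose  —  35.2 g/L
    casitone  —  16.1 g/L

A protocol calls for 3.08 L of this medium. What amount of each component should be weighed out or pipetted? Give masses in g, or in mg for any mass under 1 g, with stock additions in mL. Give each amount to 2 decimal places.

Working volume: 3.08 L.
magnesium sulfate: C1V1 = C2V2 → 0.796 mM × 3080 mL ÷ 67.5 mM = 36.32 mL
streptomycin: C1V1 = C2V2 → 151 µg/mL × 3080 mL ÷ 100000 µg/mL = 4.65 mL
sodium lactate: dilute stock: 0.987% ÷ 49.9% × 3080 mL = 60.92 mL
lactose: 35.2 g/L × 3.08 L = 108.42 g
casitone: 16.1 g/L × 3.08 L = 49.59 g

magnesium sulfate 36.32 mL; streptomycin 4.65 mL; sodium lactate 60.92 mL; lactose 108.42 g; casitone 49.59 g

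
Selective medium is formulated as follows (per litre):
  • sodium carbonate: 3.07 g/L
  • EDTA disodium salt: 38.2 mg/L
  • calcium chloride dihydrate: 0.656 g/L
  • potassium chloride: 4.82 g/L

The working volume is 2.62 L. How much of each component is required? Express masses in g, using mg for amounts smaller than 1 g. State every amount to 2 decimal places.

Working volume: 2.62 L.
sodium carbonate: 3.07 g/L × 2.62 L = 8.04 g
EDTA disodium salt: 38.2 mg/L × 2.62 L = 100.08 mg
calcium chloride dihydrate: 0.656 g/L × 2.62 L = 1.72 g
potassium chloride: 4.82 g/L × 2.62 L = 12.63 g

sodium carbonate 8.04 g; EDTA disodium salt 100.08 mg; calcium chloride dihydrate 1.72 g; potassium chloride 12.63 g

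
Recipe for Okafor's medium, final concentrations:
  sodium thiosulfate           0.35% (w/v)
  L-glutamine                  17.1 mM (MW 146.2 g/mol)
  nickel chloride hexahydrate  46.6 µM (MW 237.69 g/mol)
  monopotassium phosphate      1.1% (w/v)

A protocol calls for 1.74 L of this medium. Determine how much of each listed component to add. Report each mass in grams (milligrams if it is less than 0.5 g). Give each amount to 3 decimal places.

sodium thiosulfate 6.090 g; L-glutamine 4.350 g; nickel chloride hexahydrate 19.273 mg; monopotassium phosphate 19.140 g

Working volume: 1.74 L.
sodium thiosulfate: 0.35 g per 100 mL × 1740 mL ÷ 100 = 6.090 g
L-glutamine: 17.1 mmol/L × 146.2 g/mol × 1.74 L ÷ 1000 = 4.350 g
nickel chloride hexahydrate: 46.6 µmol/L × 237.69 g/mol × 1.74 L ÷ 1000 = 19.273 mg
monopotassium phosphate: 1.1% w/v = 11 g/L → 11 × 1.74 L = 19.140 g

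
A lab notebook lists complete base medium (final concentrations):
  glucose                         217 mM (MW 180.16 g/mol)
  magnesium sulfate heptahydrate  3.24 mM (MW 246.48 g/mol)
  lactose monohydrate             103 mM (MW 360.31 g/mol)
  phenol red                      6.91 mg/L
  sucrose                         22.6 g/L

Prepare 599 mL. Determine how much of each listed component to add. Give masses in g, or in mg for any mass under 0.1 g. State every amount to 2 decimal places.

glucose 23.42 g; magnesium sulfate heptahydrate 0.48 g; lactose monohydrate 22.23 g; phenol red 4.14 mg; sucrose 13.54 g

Target volume = 599 mL = 0.599 L.
glucose: 217 mmol/L × 180.16 g/mol × 0.599 L ÷ 1000 = 23.42 g
magnesium sulfate heptahydrate: 3.24 mmol/L × 246.48 g/mol × 0.599 L ÷ 1000 = 0.48 g
lactose monohydrate: 103 mmol/L × 360.31 g/mol × 0.599 L ÷ 1000 = 22.23 g
phenol red: 6.91 mg/L × 0.599 L = 4.14 mg
sucrose: 22.6 g/L × 0.599 L = 13.54 g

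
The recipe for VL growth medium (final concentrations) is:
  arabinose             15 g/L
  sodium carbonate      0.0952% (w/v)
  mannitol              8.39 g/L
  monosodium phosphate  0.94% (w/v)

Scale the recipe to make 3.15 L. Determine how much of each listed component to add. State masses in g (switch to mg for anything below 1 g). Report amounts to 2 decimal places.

Working volume: 3.15 L.
arabinose: 15 g/L × 3.15 L = 47.25 g
sodium carbonate: 0.0952% w/v = 0.952 g/L → 0.952 × 3.15 L = 3.00 g
mannitol: 8.39 g/L × 3.15 L = 26.43 g
monosodium phosphate: 0.94% w/v = 9.4 g/L → 9.4 × 3.15 L = 29.61 g

arabinose 47.25 g; sodium carbonate 3.00 g; mannitol 26.43 g; monosodium phosphate 29.61 g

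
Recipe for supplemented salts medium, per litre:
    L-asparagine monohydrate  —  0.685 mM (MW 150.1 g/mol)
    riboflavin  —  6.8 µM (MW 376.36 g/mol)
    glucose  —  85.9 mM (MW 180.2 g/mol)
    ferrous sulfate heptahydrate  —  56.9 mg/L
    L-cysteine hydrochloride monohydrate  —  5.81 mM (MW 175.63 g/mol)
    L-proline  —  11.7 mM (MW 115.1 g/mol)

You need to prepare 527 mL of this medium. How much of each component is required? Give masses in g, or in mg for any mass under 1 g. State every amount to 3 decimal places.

Scale factor relative to 1 L: 0.527.
L-asparagine monohydrate: 0.685 mmol/L × 150.1 mg/mmol × 0.527 L = 54.185 mg
riboflavin: 6.8 µmol/L × 376.36 g/mol × 0.527 L ÷ 1000 = 1.349 mg
glucose: 85.9 mmol/L × 180.2 g/mol × 0.527 L ÷ 1000 = 8.158 g
ferrous sulfate heptahydrate: 56.9 mg/L × 0.527 L = 29.986 mg
L-cysteine hydrochloride monohydrate: 5.81 mmol/L × 175.63 mg/mmol × 0.527 L = 537.756 mg
L-proline: 11.7 mmol/L × 115.1 mg/mmol × 0.527 L = 709.695 mg

L-asparagine monohydrate 54.185 mg; riboflavin 1.349 mg; glucose 8.158 g; ferrous sulfate heptahydrate 29.986 mg; L-cysteine hydrochloride monohydrate 537.756 mg; L-proline 709.695 mg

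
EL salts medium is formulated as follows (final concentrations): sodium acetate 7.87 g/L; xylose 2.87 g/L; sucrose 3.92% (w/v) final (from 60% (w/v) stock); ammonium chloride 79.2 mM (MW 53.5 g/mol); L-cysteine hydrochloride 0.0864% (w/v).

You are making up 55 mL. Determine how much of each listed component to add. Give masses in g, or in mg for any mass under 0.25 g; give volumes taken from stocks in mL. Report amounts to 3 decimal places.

Working volume: 55 mL = 0.055 L.
sodium acetate: 7.87 g/L × 0.055 L = 0.433 g
xylose: 2.87 g/L × 0.055 L = 0.15785 g = 157.850 mg
sucrose: V = C2·V2/C1 = 3.92% ÷ 60% × 55 mL = 3.593 mL
ammonium chloride: 79.2 mmol/L × 53.5 mg/mmol × 0.055 L = 233.046 mg
L-cysteine hydrochloride: 0.0864% w/v = 0.864 g/L → 0.864 × 0.055 L = 0.04752 g = 47.520 mg

sodium acetate 0.433 g; xylose 157.850 mg; sucrose 3.593 mL; ammonium chloride 233.046 mg; L-cysteine hydrochloride 47.520 mg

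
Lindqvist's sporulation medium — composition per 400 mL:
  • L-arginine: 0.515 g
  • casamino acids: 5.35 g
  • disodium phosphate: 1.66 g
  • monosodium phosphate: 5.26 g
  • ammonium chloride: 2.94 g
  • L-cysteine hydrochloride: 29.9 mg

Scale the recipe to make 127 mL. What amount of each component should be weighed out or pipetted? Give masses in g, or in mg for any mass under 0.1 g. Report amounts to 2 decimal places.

Scale factor = 127 mL / 400 mL = 0.3175.
L-arginine: 0.515 g × (127 mL / 400 mL) = 0.16 g
casamino acids: 5.35 g × (127 mL / 400 mL) = 1.70 g
disodium phosphate: 1.66 g × (127 mL / 400 mL) = 0.53 g
monosodium phosphate: 5.26 g × (127 mL / 400 mL) = 1.67 g
ammonium chloride: 2.94 g × (127 mL / 400 mL) = 0.93 g
L-cysteine hydrochloride: 29.9 mg × (127 mL / 400 mL) = 9.49 mg

L-arginine 0.16 g; casamino acids 1.70 g; disodium phosphate 0.53 g; monosodium phosphate 1.67 g; ammonium chloride 0.93 g; L-cysteine hydrochloride 9.49 mg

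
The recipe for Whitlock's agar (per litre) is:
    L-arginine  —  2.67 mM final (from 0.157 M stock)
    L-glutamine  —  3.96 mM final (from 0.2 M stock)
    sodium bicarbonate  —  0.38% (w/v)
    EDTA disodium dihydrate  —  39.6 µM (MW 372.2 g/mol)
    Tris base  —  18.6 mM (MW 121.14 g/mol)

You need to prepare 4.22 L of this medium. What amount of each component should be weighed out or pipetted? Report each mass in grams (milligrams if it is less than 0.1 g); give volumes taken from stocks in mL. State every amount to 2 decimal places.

L-arginine 71.77 mL; L-glutamine 83.56 mL; sodium bicarbonate 16.04 g; EDTA disodium dihydrate 62.20 mg; Tris base 9.51 g

Scale factor relative to 1 L: 4.22.
L-arginine: V = C2·V2/C1 = 2.67 mM × 4220 mL ÷ 157 mM = 71.77 mL
L-glutamine: V = C2·V2/C1 = 3.96 mM × 4220 mL ÷ 200 mM = 83.56 mL
sodium bicarbonate: 0.38 g per 100 mL × 4220 mL ÷ 100 = 16.04 g
EDTA disodium dihydrate: 39.6 µmol/L × 372.2 g/mol × 4.22 L ÷ 1000 = 62.20 mg
Tris base: 18.6 mmol/L × 121.14 g/mol × 4.22 L ÷ 1000 = 9.51 g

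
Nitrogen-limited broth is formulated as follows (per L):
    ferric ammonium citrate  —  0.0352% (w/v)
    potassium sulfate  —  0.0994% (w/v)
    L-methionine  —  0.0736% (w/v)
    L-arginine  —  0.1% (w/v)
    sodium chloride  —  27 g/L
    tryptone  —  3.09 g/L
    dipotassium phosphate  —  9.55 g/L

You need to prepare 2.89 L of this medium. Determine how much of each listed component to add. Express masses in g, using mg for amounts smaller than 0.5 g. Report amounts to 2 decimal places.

ferric ammonium citrate 1.02 g; potassium sulfate 2.87 g; L-methionine 2.13 g; L-arginine 2.89 g; sodium chloride 78.03 g; tryptone 8.93 g; dipotassium phosphate 27.60 g

Working volume: 2.89 L.
ferric ammonium citrate: 0.0352 g per 100 mL × 2890 mL ÷ 100 = 1.02 g
potassium sulfate: 0.0994 g per 100 mL × 2890 mL ÷ 100 = 2.87 g
L-methionine: 0.0736% w/v = 0.736 g/L → 0.736 × 2.89 L = 2.13 g
L-arginine: 0.1 g per 100 mL × 2890 mL ÷ 100 = 2.89 g
sodium chloride: 27 g/L × 2.89 L = 78.03 g
tryptone: 3.09 g/L × 2.89 L = 8.93 g
dipotassium phosphate: 9.55 g/L × 2.89 L = 27.60 g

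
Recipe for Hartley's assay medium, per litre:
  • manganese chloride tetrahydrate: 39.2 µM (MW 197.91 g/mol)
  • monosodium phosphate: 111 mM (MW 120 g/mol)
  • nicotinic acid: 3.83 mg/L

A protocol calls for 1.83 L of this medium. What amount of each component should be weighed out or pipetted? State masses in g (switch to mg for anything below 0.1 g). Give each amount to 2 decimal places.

Scale factor relative to 1 L: 1.83.
manganese chloride tetrahydrate: 39.2 µmol/L × 197.91 g/mol × 1.83 L ÷ 1000 = 14.20 mg
monosodium phosphate: 111 mmol/L × 120 g/mol × 1.83 L ÷ 1000 = 24.38 g
nicotinic acid: 3.83 mg/L × 1.83 L = 7.01 mg

manganese chloride tetrahydrate 14.20 mg; monosodium phosphate 24.38 g; nicotinic acid 7.01 mg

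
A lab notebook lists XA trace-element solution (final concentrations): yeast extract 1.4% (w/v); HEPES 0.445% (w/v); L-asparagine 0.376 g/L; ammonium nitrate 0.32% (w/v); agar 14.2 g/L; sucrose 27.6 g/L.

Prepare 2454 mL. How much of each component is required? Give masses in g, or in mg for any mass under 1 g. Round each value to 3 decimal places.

yeast extract 34.356 g; HEPES 10.920 g; L-asparagine 922.704 mg; ammonium nitrate 7.853 g; agar 34.847 g; sucrose 67.730 g

Working volume: 2454 mL = 2.454 L.
yeast extract: 1.4 g per 100 mL × 2454 mL ÷ 100 = 34.356 g
HEPES: 0.445% w/v = 4.45 g/L → 4.45 × 2.454 L = 10.920 g
L-asparagine: 0.376 g/L × 2.454 L = 0.922704 g = 922.704 mg
ammonium nitrate: 0.32% w/v = 3.2 g/L → 3.2 × 2.454 L = 7.853 g
agar: 14.2 g/L × 2.454 L = 34.847 g
sucrose: 27.6 g/L × 2.454 L = 67.730 g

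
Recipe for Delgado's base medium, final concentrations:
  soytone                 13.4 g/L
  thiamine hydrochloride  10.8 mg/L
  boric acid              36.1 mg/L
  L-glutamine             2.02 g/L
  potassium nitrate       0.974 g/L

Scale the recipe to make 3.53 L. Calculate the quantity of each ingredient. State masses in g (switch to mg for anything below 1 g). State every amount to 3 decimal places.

soytone 47.302 g; thiamine hydrochloride 38.124 mg; boric acid 127.433 mg; L-glutamine 7.131 g; potassium nitrate 3.438 g

Working volume: 3.53 L.
soytone: 13.4 g/L × 3.53 L = 47.302 g
thiamine hydrochloride: 10.8 mg/L × 3.53 L = 38.124 mg
boric acid: 36.1 mg/L × 3.53 L = 127.433 mg
L-glutamine: 2.02 g/L × 3.53 L = 7.131 g
potassium nitrate: 0.974 g/L × 3.53 L = 3.438 g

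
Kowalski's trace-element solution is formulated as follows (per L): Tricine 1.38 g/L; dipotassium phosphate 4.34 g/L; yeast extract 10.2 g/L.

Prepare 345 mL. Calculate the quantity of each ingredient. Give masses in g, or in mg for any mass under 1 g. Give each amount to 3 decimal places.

Target volume = 345 mL = 0.345 L.
Tricine: 1.38 g/L × 0.345 L = 0.4761 g = 476.100 mg
dipotassium phosphate: 4.34 g/L × 0.345 L = 1.497 g
yeast extract: 10.2 g/L × 0.345 L = 3.519 g

Tricine 476.100 mg; dipotassium phosphate 1.497 g; yeast extract 3.519 g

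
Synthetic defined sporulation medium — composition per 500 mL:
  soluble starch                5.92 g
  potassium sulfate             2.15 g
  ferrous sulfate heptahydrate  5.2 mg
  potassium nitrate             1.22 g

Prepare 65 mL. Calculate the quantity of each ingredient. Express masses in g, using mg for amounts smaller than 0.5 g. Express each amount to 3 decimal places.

Ratio of target to recipe volume: 65 / 500 = 0.13.
soluble starch: 5.92 g × (65 mL / 500 mL) = 0.770 g
potassium sulfate: 2.15 g × (65 mL / 500 mL) = 0.2795 g = 279.500 mg
ferrous sulfate heptahydrate: 5.2 mg × (65 mL / 500 mL) = 0.676 mg
potassium nitrate: 1.22 g × (65 mL / 500 mL) = 0.1586 g = 158.600 mg

soluble starch 0.770 g; potassium sulfate 279.500 mg; ferrous sulfate heptahydrate 0.676 mg; potassium nitrate 158.600 mg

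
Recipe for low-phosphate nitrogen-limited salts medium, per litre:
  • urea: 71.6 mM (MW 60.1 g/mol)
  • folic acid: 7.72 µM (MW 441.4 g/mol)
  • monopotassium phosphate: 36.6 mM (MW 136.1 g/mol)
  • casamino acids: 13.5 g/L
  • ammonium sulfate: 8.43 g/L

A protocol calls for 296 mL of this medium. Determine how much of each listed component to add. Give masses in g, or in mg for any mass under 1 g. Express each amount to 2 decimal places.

Scale factor relative to 1 L: 0.296.
urea: 71.6 mmol/L × 60.1 g/mol × 0.296 L ÷ 1000 = 1.27 g
folic acid: 7.72 µmol/L × 441.4 g/mol × 0.296 L ÷ 1000 = 1.01 mg
monopotassium phosphate: 36.6 mmol/L × 136.1 g/mol × 0.296 L ÷ 1000 = 1.47 g
casamino acids: 13.5 g/L × 0.296 L = 4.00 g
ammonium sulfate: 8.43 g/L × 0.296 L = 2.50 g

urea 1.27 g; folic acid 1.01 mg; monopotassium phosphate 1.47 g; casamino acids 4.00 g; ammonium sulfate 2.50 g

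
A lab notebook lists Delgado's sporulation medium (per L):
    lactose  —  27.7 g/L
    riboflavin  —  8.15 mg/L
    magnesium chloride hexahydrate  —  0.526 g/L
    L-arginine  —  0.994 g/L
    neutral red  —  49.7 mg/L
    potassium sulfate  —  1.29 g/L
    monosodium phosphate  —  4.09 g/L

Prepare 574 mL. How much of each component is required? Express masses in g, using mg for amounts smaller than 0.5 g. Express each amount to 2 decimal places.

Target volume = 574 mL = 0.574 L.
lactose: 27.7 g/L × 0.574 L = 15.90 g
riboflavin: 8.15 mg/L × 0.574 L = 4.68 mg
magnesium chloride hexahydrate: 0.526 g/L × 0.574 L = 0.301924 g = 301.92 mg
L-arginine: 0.994 g/L × 0.574 L = 0.57 g
neutral red: 49.7 mg/L × 0.574 L = 28.53 mg
potassium sulfate: 1.29 g/L × 0.574 L = 0.74 g
monosodium phosphate: 4.09 g/L × 0.574 L = 2.35 g

lactose 15.90 g; riboflavin 4.68 mg; magnesium chloride hexahydrate 301.92 mg; L-arginine 0.57 g; neutral red 28.53 mg; potassium sulfate 0.74 g; monosodium phosphate 2.35 g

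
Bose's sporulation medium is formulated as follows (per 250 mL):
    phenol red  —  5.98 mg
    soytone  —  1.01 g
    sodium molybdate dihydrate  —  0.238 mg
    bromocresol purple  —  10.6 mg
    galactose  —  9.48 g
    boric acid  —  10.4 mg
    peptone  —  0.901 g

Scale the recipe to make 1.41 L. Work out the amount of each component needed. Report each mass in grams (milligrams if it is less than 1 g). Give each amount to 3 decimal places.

phenol red 33.727 mg; soytone 5.696 g; sodium molybdate dihydrate 1.342 mg; bromocresol purple 59.784 mg; galactose 53.467 g; boric acid 58.656 mg; peptone 5.082 g

Ratio of target to recipe volume: 1410 / 250 = 5.64.
phenol red: 5.98 mg × (1410 mL / 250 mL) = 33.727 mg
soytone: 1.01 g × (1410 mL / 250 mL) = 5.696 g
sodium molybdate dihydrate: 0.238 mg × (1410 mL / 250 mL) = 1.342 mg
bromocresol purple: 10.6 mg × (1410 mL / 250 mL) = 59.784 mg
galactose: 9.48 g × (1410 mL / 250 mL) = 53.467 g
boric acid: 10.4 mg × (1410 mL / 250 mL) = 58.656 mg
peptone: 0.901 g × (1410 mL / 250 mL) = 5.082 g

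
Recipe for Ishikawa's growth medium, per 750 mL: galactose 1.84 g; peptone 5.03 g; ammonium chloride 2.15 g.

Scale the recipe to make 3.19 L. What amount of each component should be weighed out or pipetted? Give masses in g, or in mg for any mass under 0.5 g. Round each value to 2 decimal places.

galactose 7.83 g; peptone 21.39 g; ammonium chloride 9.14 g

Ratio of target to recipe volume: 3190 / 750 = 4.25333.
galactose: 1.84 g × (3190 mL / 750 mL) = 7.83 g
peptone: 5.03 g × (3190 mL / 750 mL) = 21.39 g
ammonium chloride: 2.15 g × (3190 mL / 750 mL) = 9.14 g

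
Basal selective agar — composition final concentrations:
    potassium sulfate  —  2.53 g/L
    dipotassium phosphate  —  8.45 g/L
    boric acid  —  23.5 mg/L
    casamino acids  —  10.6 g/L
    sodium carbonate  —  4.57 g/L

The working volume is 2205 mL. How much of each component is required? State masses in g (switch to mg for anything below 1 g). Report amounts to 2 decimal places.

potassium sulfate 5.58 g; dipotassium phosphate 18.63 g; boric acid 51.82 mg; casamino acids 23.37 g; sodium carbonate 10.08 g

Working volume: 2205 mL = 2.205 L.
potassium sulfate: 2.53 g/L × 2.205 L = 5.58 g
dipotassium phosphate: 8.45 g/L × 2.205 L = 18.63 g
boric acid: 23.5 mg/L × 2.205 L = 51.82 mg
casamino acids: 10.6 g/L × 2.205 L = 23.37 g
sodium carbonate: 4.57 g/L × 2.205 L = 10.08 g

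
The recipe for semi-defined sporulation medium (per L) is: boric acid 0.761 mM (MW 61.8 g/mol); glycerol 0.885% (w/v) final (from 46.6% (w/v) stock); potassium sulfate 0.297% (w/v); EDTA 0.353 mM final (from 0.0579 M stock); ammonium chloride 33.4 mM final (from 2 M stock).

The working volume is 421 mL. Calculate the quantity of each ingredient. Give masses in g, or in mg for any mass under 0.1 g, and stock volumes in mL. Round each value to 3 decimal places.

boric acid 19.800 mg; glycerol 7.995 mL; potassium sulfate 1.250 g; EDTA 2.567 mL; ammonium chloride 7.031 mL

Working volume: 421 mL = 0.421 L.
boric acid: 0.761 mmol/L × 61.8 mg/mmol × 0.421 L = 19.800 mg
glycerol: dilute stock: 0.885% ÷ 46.6% × 421 mL = 7.995 mL
potassium sulfate: 0.297 g per 100 mL × 421 mL ÷ 100 = 1.250 g
EDTA: V = C2·V2/C1 = 0.353 mM × 421 mL ÷ 57.9 mM = 2.567 mL
ammonium chloride: C1V1 = C2V2 → 33.4 mM × 421 mL ÷ 2000 mM = 7.031 mL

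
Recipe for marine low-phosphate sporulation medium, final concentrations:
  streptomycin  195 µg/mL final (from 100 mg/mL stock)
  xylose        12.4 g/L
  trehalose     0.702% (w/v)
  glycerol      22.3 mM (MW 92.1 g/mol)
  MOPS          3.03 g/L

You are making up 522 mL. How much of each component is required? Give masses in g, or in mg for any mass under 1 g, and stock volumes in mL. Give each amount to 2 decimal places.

streptomycin 1.02 mL; xylose 6.47 g; trehalose 3.66 g; glycerol 1.07 g; MOPS 1.58 g

Scale factor relative to 1 L: 0.522.
streptomycin: V = C2·V2/C1 = 195 µg/mL × 522 mL ÷ 100000 µg/mL = 1.02 mL
xylose: 12.4 g/L × 0.522 L = 6.47 g
trehalose: 0.702% w/v = 7.02 g/L → 7.02 × 0.522 L = 3.66 g
glycerol: 22.3 mmol/L × 92.1 g/mol × 0.522 L ÷ 1000 = 1.07 g
MOPS: 3.03 g/L × 0.522 L = 1.58 g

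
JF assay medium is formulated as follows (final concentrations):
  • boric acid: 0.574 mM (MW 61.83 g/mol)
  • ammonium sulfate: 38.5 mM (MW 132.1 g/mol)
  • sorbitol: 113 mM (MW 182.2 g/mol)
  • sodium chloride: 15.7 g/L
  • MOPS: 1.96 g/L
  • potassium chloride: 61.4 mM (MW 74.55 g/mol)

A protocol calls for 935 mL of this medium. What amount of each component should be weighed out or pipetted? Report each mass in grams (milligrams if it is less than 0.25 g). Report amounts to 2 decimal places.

boric acid 33.18 mg; ammonium sulfate 4.76 g; sorbitol 19.25 g; sodium chloride 14.68 g; MOPS 1.83 g; potassium chloride 4.28 g

Scale factor relative to 1 L: 0.935.
boric acid: 0.574 mmol/L × 61.83 mg/mmol × 0.935 L = 33.18 mg
ammonium sulfate: 38.5 mmol/L × 132.1 g/mol × 0.935 L ÷ 1000 = 4.76 g
sorbitol: 113 mmol/L × 182.2 g/mol × 0.935 L ÷ 1000 = 19.25 g
sodium chloride: 15.7 g/L × 0.935 L = 14.68 g
MOPS: 1.96 g/L × 0.935 L = 1.83 g
potassium chloride: 61.4 mmol/L × 74.55 g/mol × 0.935 L ÷ 1000 = 4.28 g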